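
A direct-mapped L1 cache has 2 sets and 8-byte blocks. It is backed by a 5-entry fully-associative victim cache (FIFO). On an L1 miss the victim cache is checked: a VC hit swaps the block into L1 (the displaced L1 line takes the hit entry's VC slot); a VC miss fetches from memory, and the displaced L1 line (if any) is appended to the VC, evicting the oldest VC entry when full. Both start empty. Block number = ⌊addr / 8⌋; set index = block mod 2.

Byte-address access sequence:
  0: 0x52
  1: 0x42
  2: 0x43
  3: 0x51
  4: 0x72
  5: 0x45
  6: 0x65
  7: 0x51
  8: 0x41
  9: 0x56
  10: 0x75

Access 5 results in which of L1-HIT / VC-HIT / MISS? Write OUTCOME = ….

  [0] addr=0x52 blk=10 s=0: MISS | VC []
  [1] addr=0x42 blk=8 s=0: MISS | VC [10]
  [2] addr=0x43 blk=8 s=0: L1-HIT | VC [10]
  [3] addr=0x51 blk=10 s=0: VC-HIT | VC [8]
  [4] addr=0x72 blk=14 s=0: MISS | VC [8, 10]
  [5] addr=0x45 blk=8 s=0: VC-HIT | VC [14, 10]
  [6] addr=0x65 blk=12 s=0: MISS | VC [14, 10, 8]
  [7] addr=0x51 blk=10 s=0: VC-HIT | VC [14, 12, 8]
  [8] addr=0x41 blk=8 s=0: VC-HIT | VC [14, 12, 10]
  [9] addr=0x56 blk=10 s=0: VC-HIT | VC [14, 12, 8]
  [10] addr=0x75 blk=14 s=0: VC-HIT | VC [10, 12, 8]

OUTCOME = VC-HIT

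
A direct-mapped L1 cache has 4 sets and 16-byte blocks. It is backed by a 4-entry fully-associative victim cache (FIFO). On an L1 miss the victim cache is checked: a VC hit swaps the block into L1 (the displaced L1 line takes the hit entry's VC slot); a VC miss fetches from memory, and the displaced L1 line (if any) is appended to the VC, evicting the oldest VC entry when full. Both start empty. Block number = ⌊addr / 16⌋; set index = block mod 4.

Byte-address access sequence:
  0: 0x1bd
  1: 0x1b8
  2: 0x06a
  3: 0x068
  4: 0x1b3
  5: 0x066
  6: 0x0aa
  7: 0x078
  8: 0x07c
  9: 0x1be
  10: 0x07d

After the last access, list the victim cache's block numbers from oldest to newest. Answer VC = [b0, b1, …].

VC = [6, 27]

  [0] addr=0x1bd blk=27 s=3: MISS | VC []
  [1] addr=0x1b8 blk=27 s=3: L1-HIT | VC []
  [2] addr=0x6a blk=6 s=2: MISS | VC []
  [3] addr=0x68 blk=6 s=2: L1-HIT | VC []
  [4] addr=0x1b3 blk=27 s=3: L1-HIT | VC []
  [5] addr=0x66 blk=6 s=2: L1-HIT | VC []
  [6] addr=0xaa blk=10 s=2: MISS | VC [6]
  [7] addr=0x78 blk=7 s=3: MISS | VC [6, 27]
  [8] addr=0x7c blk=7 s=3: L1-HIT | VC [6, 27]
  [9] addr=0x1be blk=27 s=3: VC-HIT | VC [6, 7]
  [10] addr=0x7d blk=7 s=3: VC-HIT | VC [6, 27]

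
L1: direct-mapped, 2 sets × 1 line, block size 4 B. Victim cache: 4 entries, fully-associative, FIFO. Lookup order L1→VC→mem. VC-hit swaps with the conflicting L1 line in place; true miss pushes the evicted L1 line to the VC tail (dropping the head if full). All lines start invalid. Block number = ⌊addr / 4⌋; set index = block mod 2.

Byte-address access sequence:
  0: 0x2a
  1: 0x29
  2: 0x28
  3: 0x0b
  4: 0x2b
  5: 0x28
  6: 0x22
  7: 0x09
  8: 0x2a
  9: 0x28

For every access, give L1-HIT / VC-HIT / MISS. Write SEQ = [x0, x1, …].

  [0] addr=0x2a blk=10 s=0: MISS | VC []
  [1] addr=0x29 blk=10 s=0: L1-HIT | VC []
  [2] addr=0x28 blk=10 s=0: L1-HIT | VC []
  [3] addr=0xb blk=2 s=0: MISS | VC [10]
  [4] addr=0x2b blk=10 s=0: VC-HIT | VC [2]
  [5] addr=0x28 blk=10 s=0: L1-HIT | VC [2]
  [6] addr=0x22 blk=8 s=0: MISS | VC [2, 10]
  [7] addr=0x9 blk=2 s=0: VC-HIT | VC [8, 10]
  [8] addr=0x2a blk=10 s=0: VC-HIT | VC [8, 2]
  [9] addr=0x28 blk=10 s=0: L1-HIT | VC [8, 2]

SEQ = [MISS, L1-HIT, L1-HIT, MISS, VC-HIT, L1-HIT, MISS, VC-HIT, VC-HIT, L1-HIT]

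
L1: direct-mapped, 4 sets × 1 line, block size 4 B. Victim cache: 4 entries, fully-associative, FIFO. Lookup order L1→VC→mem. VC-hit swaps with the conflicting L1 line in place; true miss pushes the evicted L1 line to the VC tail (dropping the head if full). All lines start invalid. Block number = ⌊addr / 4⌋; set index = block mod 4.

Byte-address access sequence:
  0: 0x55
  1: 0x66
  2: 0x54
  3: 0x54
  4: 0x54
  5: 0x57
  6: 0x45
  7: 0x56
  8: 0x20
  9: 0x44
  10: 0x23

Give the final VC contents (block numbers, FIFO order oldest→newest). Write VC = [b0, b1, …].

VC = [25, 21]

0: 0x55 (blk 21, set 1) → MISS  vc=[]
1: 0x66 (blk 25, set 1) → MISS  vc=[21]
2: 0x54 (blk 21, set 1) → VC-HIT  vc=[25]
3: 0x54 (blk 21, set 1) → L1-HIT  vc=[25]
4: 0x54 (blk 21, set 1) → L1-HIT  vc=[25]
5: 0x57 (blk 21, set 1) → L1-HIT  vc=[25]
6: 0x45 (blk 17, set 1) → MISS  vc=[25, 21]
7: 0x56 (blk 21, set 1) → VC-HIT  vc=[25, 17]
8: 0x20 (blk 8, set 0) → MISS  vc=[25, 17]
9: 0x44 (blk 17, set 1) → VC-HIT  vc=[25, 21]
10: 0x23 (blk 8, set 0) → L1-HIT  vc=[25, 21]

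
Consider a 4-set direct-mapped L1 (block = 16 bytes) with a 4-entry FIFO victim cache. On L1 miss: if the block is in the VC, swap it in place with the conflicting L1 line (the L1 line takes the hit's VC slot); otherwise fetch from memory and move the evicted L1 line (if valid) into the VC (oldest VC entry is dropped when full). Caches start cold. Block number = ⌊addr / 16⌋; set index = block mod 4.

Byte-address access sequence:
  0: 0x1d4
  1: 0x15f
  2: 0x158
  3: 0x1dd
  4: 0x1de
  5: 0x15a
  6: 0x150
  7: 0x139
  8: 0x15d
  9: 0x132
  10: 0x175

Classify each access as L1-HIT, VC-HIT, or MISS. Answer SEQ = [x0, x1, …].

#0 0x1d4→b29/s1 MISS; vc=[]
#1 0x15f→b21/s1 MISS; vc=[29]
#2 0x158→b21/s1 L1-HIT; vc=[29]
#3 0x1dd→b29/s1 VC-HIT; vc=[21]
#4 0x1de→b29/s1 L1-HIT; vc=[21]
#5 0x15a→b21/s1 VC-HIT; vc=[29]
#6 0x150→b21/s1 L1-HIT; vc=[29]
#7 0x139→b19/s3 MISS; vc=[29]
#8 0x15d→b21/s1 L1-HIT; vc=[29]
#9 0x132→b19/s3 L1-HIT; vc=[29]
#10 0x175→b23/s3 MISS; vc=[29,19]

SEQ = [MISS, MISS, L1-HIT, VC-HIT, L1-HIT, VC-HIT, L1-HIT, MISS, L1-HIT, L1-HIT, MISS]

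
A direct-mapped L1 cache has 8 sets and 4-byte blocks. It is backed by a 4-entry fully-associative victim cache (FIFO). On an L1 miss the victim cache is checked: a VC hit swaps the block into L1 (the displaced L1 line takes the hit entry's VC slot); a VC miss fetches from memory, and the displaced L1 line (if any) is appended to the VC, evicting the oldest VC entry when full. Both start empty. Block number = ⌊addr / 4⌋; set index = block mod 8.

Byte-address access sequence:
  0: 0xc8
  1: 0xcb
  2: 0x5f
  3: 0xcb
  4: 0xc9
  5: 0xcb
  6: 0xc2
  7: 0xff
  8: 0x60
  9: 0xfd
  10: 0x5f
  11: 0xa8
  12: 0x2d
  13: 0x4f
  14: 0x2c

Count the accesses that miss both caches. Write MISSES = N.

  [0] addr=0xc8 blk=50 s=2: MISS | VC []
  [1] addr=0xcb blk=50 s=2: L1-HIT | VC []
  [2] addr=0x5f blk=23 s=7: MISS | VC []
  [3] addr=0xcb blk=50 s=2: L1-HIT | VC []
  [4] addr=0xc9 blk=50 s=2: L1-HIT | VC []
  [5] addr=0xcb blk=50 s=2: L1-HIT | VC []
  [6] addr=0xc2 blk=48 s=0: MISS | VC []
  [7] addr=0xff blk=63 s=7: MISS | VC [23]
  [8] addr=0x60 blk=24 s=0: MISS | VC [23, 48]
  [9] addr=0xfd blk=63 s=7: L1-HIT | VC [23, 48]
  [10] addr=0x5f blk=23 s=7: VC-HIT | VC [63, 48]
  [11] addr=0xa8 blk=42 s=2: MISS | VC [63, 48, 50]
  [12] addr=0x2d blk=11 s=3: MISS | VC [63, 48, 50]
  [13] addr=0x4f blk=19 s=3: MISS | VC [63, 48, 50, 11]
  [14] addr=0x2c blk=11 s=3: VC-HIT | VC [63, 48, 50, 19]

MISSES = 8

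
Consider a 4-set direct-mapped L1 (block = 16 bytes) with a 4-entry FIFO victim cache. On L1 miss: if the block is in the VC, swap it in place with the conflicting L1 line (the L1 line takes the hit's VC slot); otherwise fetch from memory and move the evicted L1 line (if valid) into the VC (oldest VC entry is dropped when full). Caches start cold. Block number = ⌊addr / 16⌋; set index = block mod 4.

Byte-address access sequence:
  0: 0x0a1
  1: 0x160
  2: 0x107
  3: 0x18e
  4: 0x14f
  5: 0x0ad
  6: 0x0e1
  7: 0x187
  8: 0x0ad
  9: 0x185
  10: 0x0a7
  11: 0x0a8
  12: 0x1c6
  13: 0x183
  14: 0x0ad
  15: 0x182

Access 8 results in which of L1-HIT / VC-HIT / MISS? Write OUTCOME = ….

#0 0xa1→b10/s2 MISS; vc=[]
#1 0x160→b22/s2 MISS; vc=[10]
#2 0x107→b16/s0 MISS; vc=[10]
#3 0x18e→b24/s0 MISS; vc=[10,16]
#4 0x14f→b20/s0 MISS; vc=[10,16,24]
#5 0xad→b10/s2 VC-HIT; vc=[22,16,24]
#6 0xe1→b14/s2 MISS; vc=[22,16,24,10]
#7 0x187→b24/s0 VC-HIT; vc=[22,16,20,10]
#8 0xad→b10/s2 VC-HIT; vc=[22,16,20,14]
#9 0x185→b24/s0 L1-HIT; vc=[22,16,20,14]
#10 0xa7→b10/s2 L1-HIT; vc=[22,16,20,14]
#11 0xa8→b10/s2 L1-HIT; vc=[22,16,20,14]
#12 0x1c6→b28/s0 MISS; vc=[16,20,14,24]
#13 0x183→b24/s0 VC-HIT; vc=[16,20,14,28]
#14 0xad→b10/s2 L1-HIT; vc=[16,20,14,28]
#15 0x182→b24/s0 L1-HIT; vc=[16,20,14,28]

OUTCOME = VC-HIT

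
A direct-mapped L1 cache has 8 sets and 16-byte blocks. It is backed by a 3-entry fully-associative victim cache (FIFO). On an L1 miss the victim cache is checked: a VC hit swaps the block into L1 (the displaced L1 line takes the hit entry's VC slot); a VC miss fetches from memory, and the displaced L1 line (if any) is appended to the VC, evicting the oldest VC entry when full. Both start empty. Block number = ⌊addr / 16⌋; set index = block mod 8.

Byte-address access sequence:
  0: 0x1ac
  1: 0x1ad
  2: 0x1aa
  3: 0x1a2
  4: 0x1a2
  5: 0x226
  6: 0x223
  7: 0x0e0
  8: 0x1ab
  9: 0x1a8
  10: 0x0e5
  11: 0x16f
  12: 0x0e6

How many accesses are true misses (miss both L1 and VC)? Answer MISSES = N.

MISSES = 4

0: 0x1ac (blk 26, set 2) → MISS  vc=[]
1: 0x1ad (blk 26, set 2) → L1-HIT  vc=[]
2: 0x1aa (blk 26, set 2) → L1-HIT  vc=[]
3: 0x1a2 (blk 26, set 2) → L1-HIT  vc=[]
4: 0x1a2 (blk 26, set 2) → L1-HIT  vc=[]
5: 0x226 (blk 34, set 2) → MISS  vc=[26]
6: 0x223 (blk 34, set 2) → L1-HIT  vc=[26]
7: 0xe0 (blk 14, set 6) → MISS  vc=[26]
8: 0x1ab (blk 26, set 2) → VC-HIT  vc=[34]
9: 0x1a8 (blk 26, set 2) → L1-HIT  vc=[34]
10: 0xe5 (blk 14, set 6) → L1-HIT  vc=[34]
11: 0x16f (blk 22, set 6) → MISS  vc=[34, 14]
12: 0xe6 (blk 14, set 6) → VC-HIT  vc=[34, 22]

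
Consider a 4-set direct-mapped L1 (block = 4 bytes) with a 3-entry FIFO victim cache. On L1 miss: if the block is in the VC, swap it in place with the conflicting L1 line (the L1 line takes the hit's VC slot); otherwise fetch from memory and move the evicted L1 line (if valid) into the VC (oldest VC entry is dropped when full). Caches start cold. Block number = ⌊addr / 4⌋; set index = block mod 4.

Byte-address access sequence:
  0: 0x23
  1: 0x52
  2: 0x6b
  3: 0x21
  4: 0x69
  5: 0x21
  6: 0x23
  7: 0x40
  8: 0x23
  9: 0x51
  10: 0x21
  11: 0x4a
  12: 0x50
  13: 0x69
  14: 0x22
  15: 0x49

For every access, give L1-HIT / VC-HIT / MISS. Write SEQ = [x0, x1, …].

SEQ = [MISS, MISS, MISS, VC-HIT, L1-HIT, L1-HIT, L1-HIT, MISS, VC-HIT, VC-HIT, VC-HIT, MISS, VC-HIT, VC-HIT, VC-HIT, VC-HIT]

  [0] addr=0x23 blk=8 s=0: MISS | VC []
  [1] addr=0x52 blk=20 s=0: MISS | VC [8]
  [2] addr=0x6b blk=26 s=2: MISS | VC [8]
  [3] addr=0x21 blk=8 s=0: VC-HIT | VC [20]
  [4] addr=0x69 blk=26 s=2: L1-HIT | VC [20]
  [5] addr=0x21 blk=8 s=0: L1-HIT | VC [20]
  [6] addr=0x23 blk=8 s=0: L1-HIT | VC [20]
  [7] addr=0x40 blk=16 s=0: MISS | VC [20, 8]
  [8] addr=0x23 blk=8 s=0: VC-HIT | VC [20, 16]
  [9] addr=0x51 blk=20 s=0: VC-HIT | VC [8, 16]
  [10] addr=0x21 blk=8 s=0: VC-HIT | VC [20, 16]
  [11] addr=0x4a blk=18 s=2: MISS | VC [20, 16, 26]
  [12] addr=0x50 blk=20 s=0: VC-HIT | VC [8, 16, 26]
  [13] addr=0x69 blk=26 s=2: VC-HIT | VC [8, 16, 18]
  [14] addr=0x22 blk=8 s=0: VC-HIT | VC [20, 16, 18]
  [15] addr=0x49 blk=18 s=2: VC-HIT | VC [20, 16, 26]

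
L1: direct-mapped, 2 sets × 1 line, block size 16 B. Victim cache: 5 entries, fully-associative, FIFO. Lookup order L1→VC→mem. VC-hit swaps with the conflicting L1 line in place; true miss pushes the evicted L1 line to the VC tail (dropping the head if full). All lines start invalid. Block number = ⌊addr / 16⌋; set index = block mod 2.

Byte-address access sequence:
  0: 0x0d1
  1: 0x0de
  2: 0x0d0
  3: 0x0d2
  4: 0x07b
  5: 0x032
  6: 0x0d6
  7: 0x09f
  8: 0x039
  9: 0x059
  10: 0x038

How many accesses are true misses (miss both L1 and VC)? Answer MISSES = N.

  [0] addr=0xd1 blk=13 s=1: MISS | VC []
  [1] addr=0xde blk=13 s=1: L1-HIT | VC []
  [2] addr=0xd0 blk=13 s=1: L1-HIT | VC []
  [3] addr=0xd2 blk=13 s=1: L1-HIT | VC []
  [4] addr=0x7b blk=7 s=1: MISS | VC [13]
  [5] addr=0x32 blk=3 s=1: MISS | VC [13, 7]
  [6] addr=0xd6 blk=13 s=1: VC-HIT | VC [3, 7]
  [7] addr=0x9f blk=9 s=1: MISS | VC [3, 7, 13]
  [8] addr=0x39 blk=3 s=1: VC-HIT | VC [9, 7, 13]
  [9] addr=0x59 blk=5 s=1: MISS | VC [9, 7, 13, 3]
  [10] addr=0x38 blk=3 s=1: VC-HIT | VC [9, 7, 13, 5]

MISSES = 5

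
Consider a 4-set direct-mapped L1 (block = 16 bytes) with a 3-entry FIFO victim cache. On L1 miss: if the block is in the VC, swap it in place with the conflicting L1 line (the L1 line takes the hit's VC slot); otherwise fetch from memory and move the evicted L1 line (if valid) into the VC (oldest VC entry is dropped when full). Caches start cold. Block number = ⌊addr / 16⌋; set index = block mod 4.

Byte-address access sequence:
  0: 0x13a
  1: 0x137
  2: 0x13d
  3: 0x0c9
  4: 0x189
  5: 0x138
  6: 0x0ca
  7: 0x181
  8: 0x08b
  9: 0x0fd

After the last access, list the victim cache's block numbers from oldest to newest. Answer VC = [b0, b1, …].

VC = [12, 24, 19]

#0 0x13a→b19/s3 MISS; vc=[]
#1 0x137→b19/s3 L1-HIT; vc=[]
#2 0x13d→b19/s3 L1-HIT; vc=[]
#3 0xc9→b12/s0 MISS; vc=[]
#4 0x189→b24/s0 MISS; vc=[12]
#5 0x138→b19/s3 L1-HIT; vc=[12]
#6 0xca→b12/s0 VC-HIT; vc=[24]
#7 0x181→b24/s0 VC-HIT; vc=[12]
#8 0x8b→b8/s0 MISS; vc=[12,24]
#9 0xfd→b15/s3 MISS; vc=[12,24,19]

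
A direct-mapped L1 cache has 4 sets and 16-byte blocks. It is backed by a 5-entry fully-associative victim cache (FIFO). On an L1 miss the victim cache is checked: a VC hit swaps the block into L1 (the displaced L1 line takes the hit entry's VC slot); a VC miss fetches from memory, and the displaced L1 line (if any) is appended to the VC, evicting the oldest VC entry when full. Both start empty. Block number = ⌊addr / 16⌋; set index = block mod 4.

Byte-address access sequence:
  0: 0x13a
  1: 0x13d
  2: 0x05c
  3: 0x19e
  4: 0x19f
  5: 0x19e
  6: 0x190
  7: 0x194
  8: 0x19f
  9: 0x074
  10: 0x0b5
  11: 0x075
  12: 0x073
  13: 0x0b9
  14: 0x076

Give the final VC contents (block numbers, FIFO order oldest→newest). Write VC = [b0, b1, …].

#0 0x13a→b19/s3 MISS; vc=[]
#1 0x13d→b19/s3 L1-HIT; vc=[]
#2 0x5c→b5/s1 MISS; vc=[]
#3 0x19e→b25/s1 MISS; vc=[5]
#4 0x19f→b25/s1 L1-HIT; vc=[5]
#5 0x19e→b25/s1 L1-HIT; vc=[5]
#6 0x190→b25/s1 L1-HIT; vc=[5]
#7 0x194→b25/s1 L1-HIT; vc=[5]
#8 0x19f→b25/s1 L1-HIT; vc=[5]
#9 0x74→b7/s3 MISS; vc=[5,19]
#10 0xb5→b11/s3 MISS; vc=[5,19,7]
#11 0x75→b7/s3 VC-HIT; vc=[5,19,11]
#12 0x73→b7/s3 L1-HIT; vc=[5,19,11]
#13 0xb9→b11/s3 VC-HIT; vc=[5,19,7]
#14 0x76→b7/s3 VC-HIT; vc=[5,19,11]

VC = [5, 19, 11]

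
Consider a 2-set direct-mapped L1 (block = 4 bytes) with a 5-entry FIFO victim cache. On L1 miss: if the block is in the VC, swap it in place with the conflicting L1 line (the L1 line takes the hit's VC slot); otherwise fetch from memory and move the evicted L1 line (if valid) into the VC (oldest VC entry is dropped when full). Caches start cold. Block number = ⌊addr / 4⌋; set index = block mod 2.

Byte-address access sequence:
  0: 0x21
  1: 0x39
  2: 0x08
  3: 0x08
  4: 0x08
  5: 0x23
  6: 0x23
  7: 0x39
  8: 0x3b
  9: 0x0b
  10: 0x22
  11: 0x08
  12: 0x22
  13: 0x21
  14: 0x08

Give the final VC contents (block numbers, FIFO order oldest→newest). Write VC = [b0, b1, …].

  [0] addr=0x21 blk=8 s=0: MISS | VC []
  [1] addr=0x39 blk=14 s=0: MISS | VC [8]
  [2] addr=0x8 blk=2 s=0: MISS | VC [8, 14]
  [3] addr=0x8 blk=2 s=0: L1-HIT | VC [8, 14]
  [4] addr=0x8 blk=2 s=0: L1-HIT | VC [8, 14]
  [5] addr=0x23 blk=8 s=0: VC-HIT | VC [2, 14]
  [6] addr=0x23 blk=8 s=0: L1-HIT | VC [2, 14]
  [7] addr=0x39 blk=14 s=0: VC-HIT | VC [2, 8]
  [8] addr=0x3b blk=14 s=0: L1-HIT | VC [2, 8]
  [9] addr=0xb blk=2 s=0: VC-HIT | VC [14, 8]
  [10] addr=0x22 blk=8 s=0: VC-HIT | VC [14, 2]
  [11] addr=0x8 blk=2 s=0: VC-HIT | VC [14, 8]
  [12] addr=0x22 blk=8 s=0: VC-HIT | VC [14, 2]
  [13] addr=0x21 blk=8 s=0: L1-HIT | VC [14, 2]
  [14] addr=0x8 blk=2 s=0: VC-HIT | VC [14, 8]

VC = [14, 8]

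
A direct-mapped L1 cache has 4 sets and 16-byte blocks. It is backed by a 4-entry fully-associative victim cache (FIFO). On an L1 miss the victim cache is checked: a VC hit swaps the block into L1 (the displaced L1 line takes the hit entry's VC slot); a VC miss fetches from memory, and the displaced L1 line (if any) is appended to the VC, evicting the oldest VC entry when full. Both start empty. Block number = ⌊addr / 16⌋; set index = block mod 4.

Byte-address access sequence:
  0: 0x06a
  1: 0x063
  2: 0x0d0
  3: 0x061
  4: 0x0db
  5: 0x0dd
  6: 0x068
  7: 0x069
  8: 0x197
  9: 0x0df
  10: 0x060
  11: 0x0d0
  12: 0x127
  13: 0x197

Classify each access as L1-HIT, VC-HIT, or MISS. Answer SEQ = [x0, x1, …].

SEQ = [MISS, L1-HIT, MISS, L1-HIT, L1-HIT, L1-HIT, L1-HIT, L1-HIT, MISS, VC-HIT, L1-HIT, L1-HIT, MISS, VC-HIT]

0: 0x6a (blk 6, set 2) → MISS  vc=[]
1: 0x63 (blk 6, set 2) → L1-HIT  vc=[]
2: 0xd0 (blk 13, set 1) → MISS  vc=[]
3: 0x61 (blk 6, set 2) → L1-HIT  vc=[]
4: 0xdb (blk 13, set 1) → L1-HIT  vc=[]
5: 0xdd (blk 13, set 1) → L1-HIT  vc=[]
6: 0x68 (blk 6, set 2) → L1-HIT  vc=[]
7: 0x69 (blk 6, set 2) → L1-HIT  vc=[]
8: 0x197 (blk 25, set 1) → MISS  vc=[13]
9: 0xdf (blk 13, set 1) → VC-HIT  vc=[25]
10: 0x60 (blk 6, set 2) → L1-HIT  vc=[25]
11: 0xd0 (blk 13, set 1) → L1-HIT  vc=[25]
12: 0x127 (blk 18, set 2) → MISS  vc=[25, 6]
13: 0x197 (blk 25, set 1) → VC-HIT  vc=[13, 6]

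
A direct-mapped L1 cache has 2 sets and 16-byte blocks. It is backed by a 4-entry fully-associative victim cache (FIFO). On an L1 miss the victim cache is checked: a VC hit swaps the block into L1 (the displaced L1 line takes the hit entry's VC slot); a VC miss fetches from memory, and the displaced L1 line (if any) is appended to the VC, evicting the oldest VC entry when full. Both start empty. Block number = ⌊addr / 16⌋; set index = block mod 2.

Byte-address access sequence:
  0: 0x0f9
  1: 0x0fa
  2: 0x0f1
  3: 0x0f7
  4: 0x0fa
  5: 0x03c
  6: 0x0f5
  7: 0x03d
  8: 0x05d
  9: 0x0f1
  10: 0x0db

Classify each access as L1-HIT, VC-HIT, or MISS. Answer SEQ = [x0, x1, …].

SEQ = [MISS, L1-HIT, L1-HIT, L1-HIT, L1-HIT, MISS, VC-HIT, VC-HIT, MISS, VC-HIT, MISS]

0: 0xf9 (blk 15, set 1) → MISS  vc=[]
1: 0xfa (blk 15, set 1) → L1-HIT  vc=[]
2: 0xf1 (blk 15, set 1) → L1-HIT  vc=[]
3: 0xf7 (blk 15, set 1) → L1-HIT  vc=[]
4: 0xfa (blk 15, set 1) → L1-HIT  vc=[]
5: 0x3c (blk 3, set 1) → MISS  vc=[15]
6: 0xf5 (blk 15, set 1) → VC-HIT  vc=[3]
7: 0x3d (blk 3, set 1) → VC-HIT  vc=[15]
8: 0x5d (blk 5, set 1) → MISS  vc=[15, 3]
9: 0xf1 (blk 15, set 1) → VC-HIT  vc=[5, 3]
10: 0xdb (blk 13, set 1) → MISS  vc=[5, 3, 15]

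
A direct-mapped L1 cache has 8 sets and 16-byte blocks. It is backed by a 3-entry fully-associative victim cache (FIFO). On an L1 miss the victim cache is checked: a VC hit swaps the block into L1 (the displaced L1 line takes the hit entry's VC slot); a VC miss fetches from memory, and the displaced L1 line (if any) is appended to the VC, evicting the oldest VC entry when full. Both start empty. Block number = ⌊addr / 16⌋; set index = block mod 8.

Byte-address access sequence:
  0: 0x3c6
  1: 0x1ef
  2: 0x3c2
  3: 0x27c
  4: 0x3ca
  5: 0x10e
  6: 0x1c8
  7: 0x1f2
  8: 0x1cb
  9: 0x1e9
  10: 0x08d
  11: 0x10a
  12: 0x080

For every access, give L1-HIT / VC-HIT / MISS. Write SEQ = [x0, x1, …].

SEQ = [MISS, MISS, L1-HIT, MISS, L1-HIT, MISS, MISS, MISS, L1-HIT, L1-HIT, MISS, VC-HIT, VC-HIT]

  [0] addr=0x3c6 blk=60 s=4: MISS | VC []
  [1] addr=0x1ef blk=30 s=6: MISS | VC []
  [2] addr=0x3c2 blk=60 s=4: L1-HIT | VC []
  [3] addr=0x27c blk=39 s=7: MISS | VC []
  [4] addr=0x3ca blk=60 s=4: L1-HIT | VC []
  [5] addr=0x10e blk=16 s=0: MISS | VC []
  [6] addr=0x1c8 blk=28 s=4: MISS | VC [60]
  [7] addr=0x1f2 blk=31 s=7: MISS | VC [60, 39]
  [8] addr=0x1cb blk=28 s=4: L1-HIT | VC [60, 39]
  [9] addr=0x1e9 blk=30 s=6: L1-HIT | VC [60, 39]
  [10] addr=0x8d blk=8 s=0: MISS | VC [60, 39, 16]
  [11] addr=0x10a blk=16 s=0: VC-HIT | VC [60, 39, 8]
  [12] addr=0x80 blk=8 s=0: VC-HIT | VC [60, 39, 16]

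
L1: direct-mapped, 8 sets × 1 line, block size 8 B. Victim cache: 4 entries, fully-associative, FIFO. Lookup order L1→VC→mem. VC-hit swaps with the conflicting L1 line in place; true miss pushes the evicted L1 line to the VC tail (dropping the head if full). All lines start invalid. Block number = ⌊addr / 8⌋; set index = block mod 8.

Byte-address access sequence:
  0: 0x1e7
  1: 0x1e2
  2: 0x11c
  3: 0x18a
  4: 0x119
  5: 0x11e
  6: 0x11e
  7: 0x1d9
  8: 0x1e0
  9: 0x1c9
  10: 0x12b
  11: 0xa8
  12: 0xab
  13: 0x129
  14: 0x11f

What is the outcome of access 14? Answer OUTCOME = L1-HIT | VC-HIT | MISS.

#0 0x1e7→b60/s4 MISS; vc=[]
#1 0x1e2→b60/s4 L1-HIT; vc=[]
#2 0x11c→b35/s3 MISS; vc=[]
#3 0x18a→b49/s1 MISS; vc=[]
#4 0x119→b35/s3 L1-HIT; vc=[]
#5 0x11e→b35/s3 L1-HIT; vc=[]
#6 0x11e→b35/s3 L1-HIT; vc=[]
#7 0x1d9→b59/s3 MISS; vc=[35]
#8 0x1e0→b60/s4 L1-HIT; vc=[35]
#9 0x1c9→b57/s1 MISS; vc=[35,49]
#10 0x12b→b37/s5 MISS; vc=[35,49]
#11 0xa8→b21/s5 MISS; vc=[35,49,37]
#12 0xab→b21/s5 L1-HIT; vc=[35,49,37]
#13 0x129→b37/s5 VC-HIT; vc=[35,49,21]
#14 0x11f→b35/s3 VC-HIT; vc=[59,49,21]

OUTCOME = VC-HIT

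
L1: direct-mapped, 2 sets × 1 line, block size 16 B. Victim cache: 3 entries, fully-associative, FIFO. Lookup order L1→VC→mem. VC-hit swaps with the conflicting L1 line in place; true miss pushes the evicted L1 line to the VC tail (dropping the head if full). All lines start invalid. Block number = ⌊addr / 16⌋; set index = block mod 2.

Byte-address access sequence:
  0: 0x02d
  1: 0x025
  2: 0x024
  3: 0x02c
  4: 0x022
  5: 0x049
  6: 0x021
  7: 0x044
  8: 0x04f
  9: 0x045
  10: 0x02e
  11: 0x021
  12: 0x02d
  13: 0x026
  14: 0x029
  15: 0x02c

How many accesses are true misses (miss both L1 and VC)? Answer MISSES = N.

MISSES = 2

0: 0x2d (blk 2, set 0) → MISS  vc=[]
1: 0x25 (blk 2, set 0) → L1-HIT  vc=[]
2: 0x24 (blk 2, set 0) → L1-HIT  vc=[]
3: 0x2c (blk 2, set 0) → L1-HIT  vc=[]
4: 0x22 (blk 2, set 0) → L1-HIT  vc=[]
5: 0x49 (blk 4, set 0) → MISS  vc=[2]
6: 0x21 (blk 2, set 0) → VC-HIT  vc=[4]
7: 0x44 (blk 4, set 0) → VC-HIT  vc=[2]
8: 0x4f (blk 4, set 0) → L1-HIT  vc=[2]
9: 0x45 (blk 4, set 0) → L1-HIT  vc=[2]
10: 0x2e (blk 2, set 0) → VC-HIT  vc=[4]
11: 0x21 (blk 2, set 0) → L1-HIT  vc=[4]
12: 0x2d (blk 2, set 0) → L1-HIT  vc=[4]
13: 0x26 (blk 2, set 0) → L1-HIT  vc=[4]
14: 0x29 (blk 2, set 0) → L1-HIT  vc=[4]
15: 0x2c (blk 2, set 0) → L1-HIT  vc=[4]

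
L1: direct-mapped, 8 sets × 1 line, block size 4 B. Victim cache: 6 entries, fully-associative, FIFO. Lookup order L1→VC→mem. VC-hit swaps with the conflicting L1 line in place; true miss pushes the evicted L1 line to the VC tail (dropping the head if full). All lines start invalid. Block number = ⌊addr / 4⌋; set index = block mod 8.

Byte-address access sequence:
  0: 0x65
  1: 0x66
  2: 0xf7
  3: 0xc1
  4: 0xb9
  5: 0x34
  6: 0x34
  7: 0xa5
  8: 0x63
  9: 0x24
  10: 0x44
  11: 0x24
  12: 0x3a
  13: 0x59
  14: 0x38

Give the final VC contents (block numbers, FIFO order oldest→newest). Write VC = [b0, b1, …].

VC = [25, 48, 41, 17, 46, 22]

#0 0x65→b25/s1 MISS; vc=[]
#1 0x66→b25/s1 L1-HIT; vc=[]
#2 0xf7→b61/s5 MISS; vc=[]
#3 0xc1→b48/s0 MISS; vc=[]
#4 0xb9→b46/s6 MISS; vc=[]
#5 0x34→b13/s5 MISS; vc=[61]
#6 0x34→b13/s5 L1-HIT; vc=[61]
#7 0xa5→b41/s1 MISS; vc=[61,25]
#8 0x63→b24/s0 MISS; vc=[61,25,48]
#9 0x24→b9/s1 MISS; vc=[61,25,48,41]
#10 0x44→b17/s1 MISS; vc=[61,25,48,41,9]
#11 0x24→b9/s1 VC-HIT; vc=[61,25,48,41,17]
#12 0x3a→b14/s6 MISS; vc=[61,25,48,41,17,46]
#13 0x59→b22/s6 MISS; vc=[25,48,41,17,46,14]
#14 0x38→b14/s6 VC-HIT; vc=[25,48,41,17,46,22]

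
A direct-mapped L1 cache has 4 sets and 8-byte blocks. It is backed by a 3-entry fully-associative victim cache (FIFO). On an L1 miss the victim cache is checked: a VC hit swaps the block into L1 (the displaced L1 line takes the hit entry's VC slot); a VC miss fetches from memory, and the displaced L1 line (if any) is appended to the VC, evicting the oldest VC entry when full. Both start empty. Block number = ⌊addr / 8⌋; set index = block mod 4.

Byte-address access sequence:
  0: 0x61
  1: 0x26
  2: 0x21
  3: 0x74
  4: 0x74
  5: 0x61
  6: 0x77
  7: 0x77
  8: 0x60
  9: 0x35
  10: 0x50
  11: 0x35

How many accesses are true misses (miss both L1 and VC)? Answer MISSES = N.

  [0] addr=0x61 blk=12 s=0: MISS | VC []
  [1] addr=0x26 blk=4 s=0: MISS | VC [12]
  [2] addr=0x21 blk=4 s=0: L1-HIT | VC [12]
  [3] addr=0x74 blk=14 s=2: MISS | VC [12]
  [4] addr=0x74 blk=14 s=2: L1-HIT | VC [12]
  [5] addr=0x61 blk=12 s=0: VC-HIT | VC [4]
  [6] addr=0x77 blk=14 s=2: L1-HIT | VC [4]
  [7] addr=0x77 blk=14 s=2: L1-HIT | VC [4]
  [8] addr=0x60 blk=12 s=0: L1-HIT | VC [4]
  [9] addr=0x35 blk=6 s=2: MISS | VC [4, 14]
  [10] addr=0x50 blk=10 s=2: MISS | VC [4, 14, 6]
  [11] addr=0x35 blk=6 s=2: VC-HIT | VC [4, 14, 10]

MISSES = 5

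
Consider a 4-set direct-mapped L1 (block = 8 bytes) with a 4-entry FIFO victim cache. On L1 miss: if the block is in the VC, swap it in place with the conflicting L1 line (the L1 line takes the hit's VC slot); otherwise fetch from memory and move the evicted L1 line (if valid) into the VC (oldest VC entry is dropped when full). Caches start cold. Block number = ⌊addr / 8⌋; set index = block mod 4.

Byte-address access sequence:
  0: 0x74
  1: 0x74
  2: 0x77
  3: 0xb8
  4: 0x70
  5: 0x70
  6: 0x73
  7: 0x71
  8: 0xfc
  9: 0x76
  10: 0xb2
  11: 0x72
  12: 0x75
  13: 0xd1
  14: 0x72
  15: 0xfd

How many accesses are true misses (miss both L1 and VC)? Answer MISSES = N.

MISSES = 5

#0 0x74→b14/s2 MISS; vc=[]
#1 0x74→b14/s2 L1-HIT; vc=[]
#2 0x77→b14/s2 L1-HIT; vc=[]
#3 0xb8→b23/s3 MISS; vc=[]
#4 0x70→b14/s2 L1-HIT; vc=[]
#5 0x70→b14/s2 L1-HIT; vc=[]
#6 0x73→b14/s2 L1-HIT; vc=[]
#7 0x71→b14/s2 L1-HIT; vc=[]
#8 0xfc→b31/s3 MISS; vc=[23]
#9 0x76→b14/s2 L1-HIT; vc=[23]
#10 0xb2→b22/s2 MISS; vc=[23,14]
#11 0x72→b14/s2 VC-HIT; vc=[23,22]
#12 0x75→b14/s2 L1-HIT; vc=[23,22]
#13 0xd1→b26/s2 MISS; vc=[23,22,14]
#14 0x72→b14/s2 VC-HIT; vc=[23,22,26]
#15 0xfd→b31/s3 L1-HIT; vc=[23,22,26]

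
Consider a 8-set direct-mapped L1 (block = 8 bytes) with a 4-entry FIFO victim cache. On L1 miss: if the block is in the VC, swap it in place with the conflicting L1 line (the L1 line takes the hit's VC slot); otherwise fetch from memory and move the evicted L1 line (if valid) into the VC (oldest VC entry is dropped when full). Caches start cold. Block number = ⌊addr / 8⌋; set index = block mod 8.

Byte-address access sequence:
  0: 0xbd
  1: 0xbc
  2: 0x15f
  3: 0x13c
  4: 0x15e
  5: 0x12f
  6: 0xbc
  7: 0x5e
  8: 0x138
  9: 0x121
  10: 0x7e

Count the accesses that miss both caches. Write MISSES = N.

#0 0xbd→b23/s7 MISS; vc=[]
#1 0xbc→b23/s7 L1-HIT; vc=[]
#2 0x15f→b43/s3 MISS; vc=[]
#3 0x13c→b39/s7 MISS; vc=[23]
#4 0x15e→b43/s3 L1-HIT; vc=[23]
#5 0x12f→b37/s5 MISS; vc=[23]
#6 0xbc→b23/s7 VC-HIT; vc=[39]
#7 0x5e→b11/s3 MISS; vc=[39,43]
#8 0x138→b39/s7 VC-HIT; vc=[23,43]
#9 0x121→b36/s4 MISS; vc=[23,43]
#10 0x7e→b15/s7 MISS; vc=[23,43,39]

MISSES = 7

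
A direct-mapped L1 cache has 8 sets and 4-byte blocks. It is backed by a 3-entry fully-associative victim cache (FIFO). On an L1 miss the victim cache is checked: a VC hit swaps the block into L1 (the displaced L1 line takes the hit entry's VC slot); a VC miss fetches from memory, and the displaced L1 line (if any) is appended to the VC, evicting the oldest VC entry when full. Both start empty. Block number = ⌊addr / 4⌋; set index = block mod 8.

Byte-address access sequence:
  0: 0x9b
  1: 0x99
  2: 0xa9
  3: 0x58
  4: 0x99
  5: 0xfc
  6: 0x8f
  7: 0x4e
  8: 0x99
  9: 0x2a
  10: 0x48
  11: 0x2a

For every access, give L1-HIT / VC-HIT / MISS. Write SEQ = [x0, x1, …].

SEQ = [MISS, L1-HIT, MISS, MISS, VC-HIT, MISS, MISS, MISS, L1-HIT, MISS, MISS, VC-HIT]

#0 0x9b→b38/s6 MISS; vc=[]
#1 0x99→b38/s6 L1-HIT; vc=[]
#2 0xa9→b42/s2 MISS; vc=[]
#3 0x58→b22/s6 MISS; vc=[38]
#4 0x99→b38/s6 VC-HIT; vc=[22]
#5 0xfc→b63/s7 MISS; vc=[22]
#6 0x8f→b35/s3 MISS; vc=[22]
#7 0x4e→b19/s3 MISS; vc=[22,35]
#8 0x99→b38/s6 L1-HIT; vc=[22,35]
#9 0x2a→b10/s2 MISS; vc=[22,35,42]
#10 0x48→b18/s2 MISS; vc=[35,42,10]
#11 0x2a→b10/s2 VC-HIT; vc=[35,42,18]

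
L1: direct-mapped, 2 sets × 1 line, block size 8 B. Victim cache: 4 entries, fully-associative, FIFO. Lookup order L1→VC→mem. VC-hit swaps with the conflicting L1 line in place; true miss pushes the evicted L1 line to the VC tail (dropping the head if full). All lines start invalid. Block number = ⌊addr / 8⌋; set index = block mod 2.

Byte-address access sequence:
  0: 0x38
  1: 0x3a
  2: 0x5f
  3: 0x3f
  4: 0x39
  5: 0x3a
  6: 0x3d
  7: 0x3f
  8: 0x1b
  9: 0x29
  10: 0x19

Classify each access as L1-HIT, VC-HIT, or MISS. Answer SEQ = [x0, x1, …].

  [0] addr=0x38 blk=7 s=1: MISS | VC []
  [1] addr=0x3a blk=7 s=1: L1-HIT | VC []
  [2] addr=0x5f blk=11 s=1: MISS | VC [7]
  [3] addr=0x3f blk=7 s=1: VC-HIT | VC [11]
  [4] addr=0x39 blk=7 s=1: L1-HIT | VC [11]
  [5] addr=0x3a blk=7 s=1: L1-HIT | VC [11]
  [6] addr=0x3d blk=7 s=1: L1-HIT | VC [11]
  [7] addr=0x3f blk=7 s=1: L1-HIT | VC [11]
  [8] addr=0x1b blk=3 s=1: MISS | VC [11, 7]
  [9] addr=0x29 blk=5 s=1: MISS | VC [11, 7, 3]
  [10] addr=0x19 blk=3 s=1: VC-HIT | VC [11, 7, 5]

SEQ = [MISS, L1-HIT, MISS, VC-HIT, L1-HIT, L1-HIT, L1-HIT, L1-HIT, MISS, MISS, VC-HIT]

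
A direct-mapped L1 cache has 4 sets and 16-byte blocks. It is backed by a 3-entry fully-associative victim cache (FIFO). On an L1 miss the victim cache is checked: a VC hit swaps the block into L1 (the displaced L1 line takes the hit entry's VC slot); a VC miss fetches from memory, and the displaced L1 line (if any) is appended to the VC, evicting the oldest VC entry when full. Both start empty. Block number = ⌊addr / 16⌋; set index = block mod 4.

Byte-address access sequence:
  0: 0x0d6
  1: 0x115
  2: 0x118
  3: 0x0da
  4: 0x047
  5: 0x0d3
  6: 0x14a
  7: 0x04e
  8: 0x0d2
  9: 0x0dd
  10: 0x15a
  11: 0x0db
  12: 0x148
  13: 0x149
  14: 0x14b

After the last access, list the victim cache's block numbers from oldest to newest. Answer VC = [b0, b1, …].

VC = [17, 4, 21]

  [0] addr=0xd6 blk=13 s=1: MISS | VC []
  [1] addr=0x115 blk=17 s=1: MISS | VC [13]
  [2] addr=0x118 blk=17 s=1: L1-HIT | VC [13]
  [3] addr=0xda blk=13 s=1: VC-HIT | VC [17]
  [4] addr=0x47 blk=4 s=0: MISS | VC [17]
  [5] addr=0xd3 blk=13 s=1: L1-HIT | VC [17]
  [6] addr=0x14a blk=20 s=0: MISS | VC [17, 4]
  [7] addr=0x4e blk=4 s=0: VC-HIT | VC [17, 20]
  [8] addr=0xd2 blk=13 s=1: L1-HIT | VC [17, 20]
  [9] addr=0xdd blk=13 s=1: L1-HIT | VC [17, 20]
  [10] addr=0x15a blk=21 s=1: MISS | VC [17, 20, 13]
  [11] addr=0xdb blk=13 s=1: VC-HIT | VC [17, 20, 21]
  [12] addr=0x148 blk=20 s=0: VC-HIT | VC [17, 4, 21]
  [13] addr=0x149 blk=20 s=0: L1-HIT | VC [17, 4, 21]
  [14] addr=0x14b blk=20 s=0: L1-HIT | VC [17, 4, 21]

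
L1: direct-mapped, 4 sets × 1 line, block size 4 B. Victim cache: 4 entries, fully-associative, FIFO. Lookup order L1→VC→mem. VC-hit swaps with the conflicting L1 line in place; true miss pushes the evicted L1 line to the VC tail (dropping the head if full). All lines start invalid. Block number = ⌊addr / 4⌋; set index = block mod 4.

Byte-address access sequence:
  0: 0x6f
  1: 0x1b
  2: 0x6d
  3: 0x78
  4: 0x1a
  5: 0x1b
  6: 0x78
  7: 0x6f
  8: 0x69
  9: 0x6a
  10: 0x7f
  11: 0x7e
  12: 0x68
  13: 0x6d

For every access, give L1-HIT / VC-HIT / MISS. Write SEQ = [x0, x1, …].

SEQ = [MISS, MISS, L1-HIT, MISS, VC-HIT, L1-HIT, VC-HIT, L1-HIT, MISS, L1-HIT, MISS, L1-HIT, L1-HIT, VC-HIT]

#0 0x6f→b27/s3 MISS; vc=[]
#1 0x1b→b6/s2 MISS; vc=[]
#2 0x6d→b27/s3 L1-HIT; vc=[]
#3 0x78→b30/s2 MISS; vc=[6]
#4 0x1a→b6/s2 VC-HIT; vc=[30]
#5 0x1b→b6/s2 L1-HIT; vc=[30]
#6 0x78→b30/s2 VC-HIT; vc=[6]
#7 0x6f→b27/s3 L1-HIT; vc=[6]
#8 0x69→b26/s2 MISS; vc=[6,30]
#9 0x6a→b26/s2 L1-HIT; vc=[6,30]
#10 0x7f→b31/s3 MISS; vc=[6,30,27]
#11 0x7e→b31/s3 L1-HIT; vc=[6,30,27]
#12 0x68→b26/s2 L1-HIT; vc=[6,30,27]
#13 0x6d→b27/s3 VC-HIT; vc=[6,30,31]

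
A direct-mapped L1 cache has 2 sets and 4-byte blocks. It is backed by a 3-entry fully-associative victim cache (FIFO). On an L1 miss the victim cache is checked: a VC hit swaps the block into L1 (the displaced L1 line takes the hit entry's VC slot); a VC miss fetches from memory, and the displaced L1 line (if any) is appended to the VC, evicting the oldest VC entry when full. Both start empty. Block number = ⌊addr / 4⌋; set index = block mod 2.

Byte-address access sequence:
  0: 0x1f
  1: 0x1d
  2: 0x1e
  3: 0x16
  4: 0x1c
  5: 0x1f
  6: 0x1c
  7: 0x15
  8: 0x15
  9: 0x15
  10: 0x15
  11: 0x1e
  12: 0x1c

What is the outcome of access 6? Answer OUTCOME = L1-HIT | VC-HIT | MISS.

  [0] addr=0x1f blk=7 s=1: MISS | VC []
  [1] addr=0x1d blk=7 s=1: L1-HIT | VC []
  [2] addr=0x1e blk=7 s=1: L1-HIT | VC []
  [3] addr=0x16 blk=5 s=1: MISS | VC [7]
  [4] addr=0x1c blk=7 s=1: VC-HIT | VC [5]
  [5] addr=0x1f blk=7 s=1: L1-HIT | VC [5]
  [6] addr=0x1c blk=7 s=1: L1-HIT | VC [5]
  [7] addr=0x15 blk=5 s=1: VC-HIT | VC [7]
  [8] addr=0x15 blk=5 s=1: L1-HIT | VC [7]
  [9] addr=0x15 blk=5 s=1: L1-HIT | VC [7]
  [10] addr=0x15 blk=5 s=1: L1-HIT | VC [7]
  [11] addr=0x1e blk=7 s=1: VC-HIT | VC [5]
  [12] addr=0x1c blk=7 s=1: L1-HIT | VC [5]

OUTCOME = L1-HIT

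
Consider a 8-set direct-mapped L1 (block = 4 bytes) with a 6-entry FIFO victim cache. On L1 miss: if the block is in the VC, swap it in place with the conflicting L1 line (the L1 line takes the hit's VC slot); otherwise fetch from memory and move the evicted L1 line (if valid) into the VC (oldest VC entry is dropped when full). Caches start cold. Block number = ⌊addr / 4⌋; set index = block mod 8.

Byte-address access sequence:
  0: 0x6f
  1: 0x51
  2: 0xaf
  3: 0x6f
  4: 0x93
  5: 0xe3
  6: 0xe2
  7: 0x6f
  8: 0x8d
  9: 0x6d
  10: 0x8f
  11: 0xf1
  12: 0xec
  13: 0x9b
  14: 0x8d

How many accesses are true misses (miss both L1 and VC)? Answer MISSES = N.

MISSES = 9

  [0] addr=0x6f blk=27 s=3: MISS | VC []
  [1] addr=0x51 blk=20 s=4: MISS | VC []
  [2] addr=0xaf blk=43 s=3: MISS | VC [27]
  [3] addr=0x6f blk=27 s=3: VC-HIT | VC [43]
  [4] addr=0x93 blk=36 s=4: MISS | VC [43, 20]
  [5] addr=0xe3 blk=56 s=0: MISS | VC [43, 20]
  [6] addr=0xe2 blk=56 s=0: L1-HIT | VC [43, 20]
  [7] addr=0x6f blk=27 s=3: L1-HIT | VC [43, 20]
  [8] addr=0x8d blk=35 s=3: MISS | VC [43, 20, 27]
  [9] addr=0x6d blk=27 s=3: VC-HIT | VC [43, 20, 35]
  [10] addr=0x8f blk=35 s=3: VC-HIT | VC [43, 20, 27]
  [11] addr=0xf1 blk=60 s=4: MISS | VC [43, 20, 27, 36]
  [12] addr=0xec blk=59 s=3: MISS | VC [43, 20, 27, 36, 35]
  [13] addr=0x9b blk=38 s=6: MISS | VC [43, 20, 27, 36, 35]
  [14] addr=0x8d blk=35 s=3: VC-HIT | VC [43, 20, 27, 36, 59]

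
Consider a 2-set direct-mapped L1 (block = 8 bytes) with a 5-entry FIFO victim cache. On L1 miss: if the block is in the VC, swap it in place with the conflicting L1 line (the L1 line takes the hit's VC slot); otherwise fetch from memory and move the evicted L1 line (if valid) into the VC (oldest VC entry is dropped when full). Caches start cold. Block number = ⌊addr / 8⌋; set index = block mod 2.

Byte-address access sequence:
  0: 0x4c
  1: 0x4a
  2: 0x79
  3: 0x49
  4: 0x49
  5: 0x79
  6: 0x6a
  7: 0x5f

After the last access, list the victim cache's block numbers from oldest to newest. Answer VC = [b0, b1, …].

0: 0x4c (blk 9, set 1) → MISS  vc=[]
1: 0x4a (blk 9, set 1) → L1-HIT  vc=[]
2: 0x79 (blk 15, set 1) → MISS  vc=[9]
3: 0x49 (blk 9, set 1) → VC-HIT  vc=[15]
4: 0x49 (blk 9, set 1) → L1-HIT  vc=[15]
5: 0x79 (blk 15, set 1) → VC-HIT  vc=[9]
6: 0x6a (blk 13, set 1) → MISS  vc=[9, 15]
7: 0x5f (blk 11, set 1) → MISS  vc=[9, 15, 13]

VC = [9, 15, 13]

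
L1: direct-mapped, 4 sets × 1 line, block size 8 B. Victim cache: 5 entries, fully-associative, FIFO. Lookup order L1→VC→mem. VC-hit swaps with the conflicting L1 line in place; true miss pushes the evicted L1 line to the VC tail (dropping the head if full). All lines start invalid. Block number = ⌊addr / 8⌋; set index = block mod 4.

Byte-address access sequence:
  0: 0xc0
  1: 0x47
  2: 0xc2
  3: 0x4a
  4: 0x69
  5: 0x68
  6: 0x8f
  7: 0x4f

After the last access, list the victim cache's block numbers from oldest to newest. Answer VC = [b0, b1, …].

VC = [8, 17, 13]

  [0] addr=0xc0 blk=24 s=0: MISS | VC []
  [1] addr=0x47 blk=8 s=0: MISS | VC [24]
  [2] addr=0xc2 blk=24 s=0: VC-HIT | VC [8]
  [3] addr=0x4a blk=9 s=1: MISS | VC [8]
  [4] addr=0x69 blk=13 s=1: MISS | VC [8, 9]
  [5] addr=0x68 blk=13 s=1: L1-HIT | VC [8, 9]
  [6] addr=0x8f blk=17 s=1: MISS | VC [8, 9, 13]
  [7] addr=0x4f blk=9 s=1: VC-HIT | VC [8, 17, 13]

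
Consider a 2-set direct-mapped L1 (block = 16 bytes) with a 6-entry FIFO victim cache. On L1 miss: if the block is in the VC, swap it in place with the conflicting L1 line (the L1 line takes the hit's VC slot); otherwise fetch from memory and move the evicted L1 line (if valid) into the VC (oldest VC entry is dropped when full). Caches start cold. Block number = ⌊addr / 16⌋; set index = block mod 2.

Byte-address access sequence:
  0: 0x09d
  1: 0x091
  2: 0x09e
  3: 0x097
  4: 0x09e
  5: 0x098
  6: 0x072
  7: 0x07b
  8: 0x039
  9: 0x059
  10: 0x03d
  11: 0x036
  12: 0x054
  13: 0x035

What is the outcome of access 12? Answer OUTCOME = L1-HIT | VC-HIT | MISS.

  [0] addr=0x9d blk=9 s=1: MISS | VC []
  [1] addr=0x91 blk=9 s=1: L1-HIT | VC []
  [2] addr=0x9e blk=9 s=1: L1-HIT | VC []
  [3] addr=0x97 blk=9 s=1: L1-HIT | VC []
  [4] addr=0x9e blk=9 s=1: L1-HIT | VC []
  [5] addr=0x98 blk=9 s=1: L1-HIT | VC []
  [6] addr=0x72 blk=7 s=1: MISS | VC [9]
  [7] addr=0x7b blk=7 s=1: L1-HIT | VC [9]
  [8] addr=0x39 blk=3 s=1: MISS | VC [9, 7]
  [9] addr=0x59 blk=5 s=1: MISS | VC [9, 7, 3]
  [10] addr=0x3d blk=3 s=1: VC-HIT | VC [9, 7, 5]
  [11] addr=0x36 blk=3 s=1: L1-HIT | VC [9, 7, 5]
  [12] addr=0x54 blk=5 s=1: VC-HIT | VC [9, 7, 3]
  [13] addr=0x35 blk=3 s=1: VC-HIT | VC [9, 7, 5]

OUTCOME = VC-HIT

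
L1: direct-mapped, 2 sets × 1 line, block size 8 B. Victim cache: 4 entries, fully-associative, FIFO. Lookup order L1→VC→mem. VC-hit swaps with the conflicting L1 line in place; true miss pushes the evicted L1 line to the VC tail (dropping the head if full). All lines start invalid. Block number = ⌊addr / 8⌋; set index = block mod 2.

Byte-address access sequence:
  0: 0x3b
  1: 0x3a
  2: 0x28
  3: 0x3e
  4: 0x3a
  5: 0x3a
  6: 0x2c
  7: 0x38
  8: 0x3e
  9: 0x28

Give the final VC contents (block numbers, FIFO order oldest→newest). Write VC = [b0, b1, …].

VC = [7]

0: 0x3b (blk 7, set 1) → MISS  vc=[]
1: 0x3a (blk 7, set 1) → L1-HIT  vc=[]
2: 0x28 (blk 5, set 1) → MISS  vc=[7]
3: 0x3e (blk 7, set 1) → VC-HIT  vc=[5]
4: 0x3a (blk 7, set 1) → L1-HIT  vc=[5]
5: 0x3a (blk 7, set 1) → L1-HIT  vc=[5]
6: 0x2c (blk 5, set 1) → VC-HIT  vc=[7]
7: 0x38 (blk 7, set 1) → VC-HIT  vc=[5]
8: 0x3e (blk 7, set 1) → L1-HIT  vc=[5]
9: 0x28 (blk 5, set 1) → VC-HIT  vc=[7]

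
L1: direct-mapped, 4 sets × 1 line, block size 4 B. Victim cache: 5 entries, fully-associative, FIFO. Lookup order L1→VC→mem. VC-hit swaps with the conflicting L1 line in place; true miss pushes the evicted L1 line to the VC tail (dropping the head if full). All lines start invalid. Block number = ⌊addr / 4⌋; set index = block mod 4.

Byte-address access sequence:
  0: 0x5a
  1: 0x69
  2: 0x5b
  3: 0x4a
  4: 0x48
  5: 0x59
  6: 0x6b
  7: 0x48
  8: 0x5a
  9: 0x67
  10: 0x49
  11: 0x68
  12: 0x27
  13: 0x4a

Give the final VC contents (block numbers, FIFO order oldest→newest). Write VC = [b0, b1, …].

0: 0x5a (blk 22, set 2) → MISS  vc=[]
1: 0x69 (blk 26, set 2) → MISS  vc=[22]
2: 0x5b (blk 22, set 2) → VC-HIT  vc=[26]
3: 0x4a (blk 18, set 2) → MISS  vc=[26, 22]
4: 0x48 (blk 18, set 2) → L1-HIT  vc=[26, 22]
5: 0x59 (blk 22, set 2) → VC-HIT  vc=[26, 18]
6: 0x6b (blk 26, set 2) → VC-HIT  vc=[22, 18]
7: 0x48 (blk 18, set 2) → VC-HIT  vc=[22, 26]
8: 0x5a (blk 22, set 2) → VC-HIT  vc=[18, 26]
9: 0x67 (blk 25, set 1) → MISS  vc=[18, 26]
10: 0x49 (blk 18, set 2) → VC-HIT  vc=[22, 26]
11: 0x68 (blk 26, set 2) → VC-HIT  vc=[22, 18]
12: 0x27 (blk 9, set 1) → MISS  vc=[22, 18, 25]
13: 0x4a (blk 18, set 2) → VC-HIT  vc=[22, 26, 25]

VC = [22, 26, 25]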